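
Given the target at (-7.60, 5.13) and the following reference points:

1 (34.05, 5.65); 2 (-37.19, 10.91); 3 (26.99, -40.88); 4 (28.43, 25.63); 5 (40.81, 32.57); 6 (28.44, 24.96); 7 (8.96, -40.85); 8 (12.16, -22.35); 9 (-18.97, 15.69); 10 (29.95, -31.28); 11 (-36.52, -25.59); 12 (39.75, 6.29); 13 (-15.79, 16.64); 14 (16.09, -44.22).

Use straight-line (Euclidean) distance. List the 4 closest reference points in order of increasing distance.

13, 9, 2, 8

Distances from (-7.60, 5.13):
1: √((41.65)² + (0.52)²) = √(1734.7225 + 0.2704) = 41.65
2: √((-29.59)² + (5.78)²) = √(875.5681 + 33.4084) = 30.15
3: √((34.59)² + (-46.01)²) = √(1196.4681 + 2116.9201) = 57.56
4: √((36.03)² + (20.50)²) = √(1298.1609 + 420.2500) = 41.45
5: √((48.41)² + (27.44)²) = √(2343.5281 + 752.9536) = 55.65
6: √((36.04)² + (19.83)²) = √(1298.8816 + 393.2289) = 41.14
7: √((16.56)² + (-45.98)²) = √(274.2336 + 2114.1604) = 48.87
8: √((19.76)² + (-27.48)²) = √(390.4576 + 755.1504) = 33.85
9: √((-11.37)² + (10.56)²) = √(129.2769 + 111.5136) = 15.52
10: √((37.55)² + (-36.41)²) = √(1410.0025 + 1325.6881) = 52.30
11: √((-28.92)² + (-30.72)²) = √(836.3664 + 943.7184) = 42.19
12: √((47.35)² + (1.16)²) = √(2242.0225 + 1.3456) = 47.36
13: √((-8.19)² + (11.51)²) = √(67.0761 + 132.4801) = 14.13
14: √((23.69)² + (-49.35)²) = √(561.2161 + 2435.4225) = 54.74
Sorted: 13 (14.13) < 9 (15.52) < 2 (30.15) < 8 (33.85) < 6 (41.14) < 4 (41.45) < …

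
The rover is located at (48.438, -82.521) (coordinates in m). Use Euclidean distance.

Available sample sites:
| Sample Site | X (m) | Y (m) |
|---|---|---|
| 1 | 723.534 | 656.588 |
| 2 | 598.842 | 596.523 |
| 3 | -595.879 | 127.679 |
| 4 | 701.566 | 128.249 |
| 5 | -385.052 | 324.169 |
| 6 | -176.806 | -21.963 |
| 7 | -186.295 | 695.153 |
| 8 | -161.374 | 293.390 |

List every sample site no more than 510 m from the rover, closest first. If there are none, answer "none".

Distances from (48.438, -82.521):
1: √((675.096)² + (739.109)²) = √(455754.60922 + 546282.11388) = 1001.018 m
2: √((550.404)² + (679.044)²) = √(302944.56322 + 461100.75394) = 874.097 m
3: √((-644.317)² + (210.200)²) = √(415144.39649 + 44184.04000) = 677.738 m
4: √((653.128)² + (210.770)²) = √(426576.18438 + 44423.99290) = 686.295 m
5: √((-433.490)² + (406.690)²) = √(187913.58010 + 165396.75610) = 594.399 m
6: √((-225.244)² + (60.558)²) = √(50734.85954 + 3667.27136) = 233.243 m
7: √((-234.733)² + (777.674)²) = √(55099.58129 + 604776.85028) = 812.328 m
8: √((-209.812)² + (375.911)²) = √(44021.07534 + 141309.07992) = 430.500 m
Threshold 510 m: 6 (233.243 m), 8 (430.500 m) are within range.

6, 8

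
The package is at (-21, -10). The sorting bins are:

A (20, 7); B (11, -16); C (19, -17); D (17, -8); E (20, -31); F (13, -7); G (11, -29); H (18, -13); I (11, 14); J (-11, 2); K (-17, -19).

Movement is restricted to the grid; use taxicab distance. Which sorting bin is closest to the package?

Distances from (-21, -10):
A: 58
B: 38
C: 47
D: 40
E: 62
F: 37
G: 51
H: 42
I: 56
J: 22
K: 13
Minimum: K at 13.

K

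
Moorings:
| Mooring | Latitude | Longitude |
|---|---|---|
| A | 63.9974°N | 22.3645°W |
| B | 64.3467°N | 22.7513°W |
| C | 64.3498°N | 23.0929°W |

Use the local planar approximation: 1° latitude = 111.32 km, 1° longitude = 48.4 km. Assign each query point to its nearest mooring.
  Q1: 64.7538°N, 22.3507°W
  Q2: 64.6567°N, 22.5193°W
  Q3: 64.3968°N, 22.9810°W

Q1→B; Q2→B; Q3→C

Q1 at 64.7538°N, 22.3507°W:
  A: 84.2051 km
  B: 49.2919 km
  C: 57.5588 km
  → nearest: B (49.2919 km)
Q2 at 64.6567°N, 22.5193°W:
  A: 73.7747 km
  B: 36.2901 km
  C: 44.0219 km
  → nearest: B (36.2901 km)
Q3 at 64.3968°N, 22.9810°W:
  A: 53.5457 km
  B: 12.4380 km
  C: 7.5304 km
  → nearest: C (7.5304 km)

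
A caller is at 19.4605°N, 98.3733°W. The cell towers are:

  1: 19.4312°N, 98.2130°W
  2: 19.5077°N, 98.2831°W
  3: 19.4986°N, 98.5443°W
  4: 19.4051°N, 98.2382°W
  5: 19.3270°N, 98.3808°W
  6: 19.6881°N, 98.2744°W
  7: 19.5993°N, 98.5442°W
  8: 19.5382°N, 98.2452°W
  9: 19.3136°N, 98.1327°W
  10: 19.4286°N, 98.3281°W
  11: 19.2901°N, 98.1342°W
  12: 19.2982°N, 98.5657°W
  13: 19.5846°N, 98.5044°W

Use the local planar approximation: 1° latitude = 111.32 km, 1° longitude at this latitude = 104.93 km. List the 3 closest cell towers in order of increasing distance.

10, 2, 5

Distances from 19.4605°N, 98.3733°W:
1: √((-0.0293·111.32)² + (0.1603·104.93)²) = √(10.638530 + 282.921786) = 17.1336 km
2: √((0.0472·111.32)² + (0.0902·104.93)²) = √(27.607711 + 89.580281) = 10.8253 km
3: √((0.0381·111.32)² + (-0.1710·104.93)²) = √(17.988558 + 321.952326) = 18.4375 km
4: √((-0.0554·111.32)² + (0.1351·104.93)²) = √(38.033468 + 200.960195) = 15.4594 km
5: √((-0.1335·111.32)² + (-0.0075·104.93)²) = √(220.855860 + 0.619330) = 14.8820 km
6: √((0.2276·111.32)² + (0.0989·104.93)²) = √(641.934786 + 107.694104) = 27.3794 km
7: √((0.1388·111.32)² + (-0.1709·104.93)²) = √(238.740076 + 321.575883) = 23.6710 km
8: √((0.0777·111.32)² + (0.1281·104.93)²) = √(74.814957 + 180.674809) = 15.9840 km
9: √((-0.1469·111.32)² + (0.2406·104.93)²) = √(267.417600 + 637.368494) = 30.0797 km
10: √((-0.0319·111.32)² + (0.0452·104.93)²) = √(12.610368 + 22.494493) = 5.9249 km
11: √((-0.1704·111.32)² + (0.2391·104.93)²) = √(359.820229 + 629.446029) = 31.4526 km
12: √((-0.1623·111.32)² + (-0.1924·104.93)²) = √(326.425017 + 407.576824) = 27.0925 km
13: √((0.1241·111.32)² + (-0.1311·104.93)²) = √(190.849031 + 189.236422) = 19.4958 km
Sorted: 10 (5.9249 km) < 2 (10.8253 km) < 5 (14.8820 km) < 4 (15.4594 km) < 8 (15.9840 km) < …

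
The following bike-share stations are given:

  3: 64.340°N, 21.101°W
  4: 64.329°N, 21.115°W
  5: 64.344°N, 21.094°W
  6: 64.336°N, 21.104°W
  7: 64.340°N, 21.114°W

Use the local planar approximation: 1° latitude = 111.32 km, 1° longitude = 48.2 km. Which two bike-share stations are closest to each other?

3 and 6

Pairwise distances:
3–6: √((-0.004·111.32)² + (-0.003·48.2)²) = √(0.19827 + 0.02091) = 0.468 km
3–5: √((0.004·111.32)² + (0.007·48.2)²) = √(0.19827 + 0.11384) = 0.559 km
3–7: √((0.000·111.32)² + (-0.013·48.2)²) = √(0.00000 + 0.39263) = 0.627 km
6–7: √((0.004·111.32)² + (-0.010·48.2)²) = √(0.19827 + 0.23232) = 0.656 km
4–6: √((0.007·111.32)² + (0.011·48.2)²) = √(0.60721 + 0.28111) = 0.943 km
5–6: √((-0.008·111.32)² + (-0.010·48.2)²) = √(0.79310 + 0.23232) = 1.013 km
5–7: √((-0.004·111.32)² + (-0.020·48.2)²) = √(0.19827 + 0.92930) = 1.062 km
4–7: √((0.011·111.32)² + (0.001·48.2)²) = √(1.49945 + 0.00232) = 1.225 km
3–4: √((-0.011·111.32)² + (-0.014·48.2)²) = √(1.49945 + 0.45536) = 1.398 km
4–5: √((0.015·111.32)² + (0.021·48.2)²) = √(2.78823 + 1.02455) = 1.953 km
Closest pair: 3–6 at 0.468 km.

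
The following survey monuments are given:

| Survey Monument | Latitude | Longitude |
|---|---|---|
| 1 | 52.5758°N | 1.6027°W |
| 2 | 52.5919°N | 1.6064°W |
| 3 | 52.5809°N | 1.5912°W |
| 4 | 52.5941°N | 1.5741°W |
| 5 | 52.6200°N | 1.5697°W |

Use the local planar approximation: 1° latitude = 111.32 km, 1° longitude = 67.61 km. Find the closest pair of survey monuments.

Pairwise distances:
1–2: √((0.0161·111.32)² + (-0.0037·67.61)²) = √(3.212167 + 0.062579) = 1.8096 km
1–3: √((0.0051·111.32)² + (0.0115·67.61)²) = √(0.322320 + 0.604530) = 0.9627 km
1–4: √((0.0183·111.32)² + (0.0286·67.61)²) = √(4.150005 + 3.738987) = 2.8087 km
1–5: √((0.0442·111.32)² + (0.0330·67.61)²) = √(24.209785 + 4.977941) = 5.4026 km
2–3: √((-0.0110·111.32)² + (0.0152·67.61)²) = √(1.499449 + 1.056110) = 1.5986 km
2–4: √((0.0022·111.32)² + (0.0323·67.61)²) = √(0.059978 + 4.768996) = 2.1975 km
2–5: √((0.0281·111.32)² + (0.0367·67.61)²) = √(9.784960 + 6.156785) = 3.9927 km
3–4: √((0.0132·111.32)² + (0.0171·67.61)²) = √(2.159207 + 1.336639) = 1.8697 km
3–5: √((0.0391·111.32)² + (0.0215·67.61)²) = √(18.945231 + 2.112997) = 4.5889 km
4–5: √((0.0259·111.32)² + (0.0044·67.61)²) = √(8.312773 + 0.088497) = 2.8985 km
Closest pair: 1–3 at 0.9627 km.

1 and 3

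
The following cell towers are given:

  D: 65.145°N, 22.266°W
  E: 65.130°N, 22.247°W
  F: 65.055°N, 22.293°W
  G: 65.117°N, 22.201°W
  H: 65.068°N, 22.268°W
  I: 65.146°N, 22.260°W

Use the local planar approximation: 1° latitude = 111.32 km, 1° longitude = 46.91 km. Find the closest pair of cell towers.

Pairwise distances:
D–E: 1.893 km
D–F: 10.099 km
D–G: 4.360 km
D–H: 8.572 km
D–I: 0.303 km
E–F: 8.623 km
E–G: 2.598 km
E–H: 6.972 km
E–I: 1.883 km
F–G: 8.140 km
F–H: 1.863 km
F–I: 10.248 km
G–H: 6.295 km
G–I: 4.252 km
H–I: 8.691 km
Closest pair: D–I at 0.303 km.

D and I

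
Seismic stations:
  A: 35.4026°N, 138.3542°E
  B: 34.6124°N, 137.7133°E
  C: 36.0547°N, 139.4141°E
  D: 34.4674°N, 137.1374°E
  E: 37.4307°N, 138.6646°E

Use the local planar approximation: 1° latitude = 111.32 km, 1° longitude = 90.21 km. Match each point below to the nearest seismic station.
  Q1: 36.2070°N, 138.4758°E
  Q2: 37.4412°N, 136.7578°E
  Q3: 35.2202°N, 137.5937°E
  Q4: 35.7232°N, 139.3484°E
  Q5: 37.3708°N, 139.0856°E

Q1→C; Q2→E; Q3→B; Q4→C; Q5→E

Q1 at 36.2070°N, 138.4758°E:
  A: 90.2152 km
  B: 190.3720 km
  C: 86.3253 km
  D: 228.2075 km
  E: 137.2829 km
  → nearest: C (86.3253 km)
Q2 at 37.4412°N, 136.7578°E:
  A: 268.7743 km
  B: 326.4858 km
  C: 285.0307 km
  D: 332.8098 km
  E: 172.0164 km
  → nearest: E (172.0164 km)
Q3 at 35.2202°N, 137.5937°E:
  A: 71.5464 km
  B: 68.5151 km
  C: 188.6728 km
  D: 93.3654 km
  E: 264.3569 km
  → nearest: B (68.5151 km)
Q4 at 35.7232°N, 139.3484°E:
  A: 96.5269 km
  B: 192.4768 km
  C: 37.3755 km
  D: 243.5669 km
  E: 199.8377 km
  → nearest: C (37.3755 km)
Q5 at 37.3708°N, 139.0856°E:
  A: 228.8190 km
  B: 331.0804 km
  C: 149.4752 km
  D: 367.8987 km
  E: 38.5593 km
  → nearest: E (38.5593 km)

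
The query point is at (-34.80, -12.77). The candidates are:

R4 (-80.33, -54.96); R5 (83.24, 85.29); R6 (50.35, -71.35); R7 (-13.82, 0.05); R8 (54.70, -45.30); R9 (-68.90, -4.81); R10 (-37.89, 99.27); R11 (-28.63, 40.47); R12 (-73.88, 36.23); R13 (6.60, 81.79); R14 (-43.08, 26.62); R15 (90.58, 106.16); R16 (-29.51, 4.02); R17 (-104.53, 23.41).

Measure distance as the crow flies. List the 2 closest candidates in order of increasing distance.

Distances from (-34.80, -12.77):
R4: √((-45.53)² + (-42.19)²) = √(2072.9809 + 1779.9961) = 62.07
R5: √((118.04)² + (98.06)²) = √(13933.4416 + 9615.7636) = 153.46
R6: √((85.15)² + (-58.58)²) = √(7250.5225 + 3431.6164) = 103.35
R7: √((20.98)² + (12.82)²) = √(440.1604 + 164.3524) = 24.59
R8: √((89.50)² + (-32.53)²) = √(8010.2500 + 1058.2009) = 95.23
R9: √((-34.10)² + (7.96)²) = √(1162.8100 + 63.3616) = 35.02
R10: √((-3.09)² + (112.04)²) = √(9.5481 + 12552.9616) = 112.08
R11: √((6.17)² + (53.24)²) = √(38.0689 + 2834.4976) = 53.60
R12: √((-39.08)² + (49.00)²) = √(1527.2464 + 2401.0000) = 62.68
R13: √((41.40)² + (94.56)²) = √(1713.9600 + 8941.5936) = 103.23
R14: √((-8.28)² + (39.39)²) = √(68.5584 + 1551.5721) = 40.25
R15: √((125.38)² + (118.93)²) = √(15720.1444 + 14144.3449) = 172.81
R16: √((5.29)² + (16.79)²) = √(27.9841 + 281.9041) = 17.60
R17: √((-69.73)² + (36.18)²) = √(4862.2729 + 1308.9924) = 78.56
Sorted: R16 (17.60) < R7 (24.59) < R9 (35.02) < R14 (40.25) < …

R16, R7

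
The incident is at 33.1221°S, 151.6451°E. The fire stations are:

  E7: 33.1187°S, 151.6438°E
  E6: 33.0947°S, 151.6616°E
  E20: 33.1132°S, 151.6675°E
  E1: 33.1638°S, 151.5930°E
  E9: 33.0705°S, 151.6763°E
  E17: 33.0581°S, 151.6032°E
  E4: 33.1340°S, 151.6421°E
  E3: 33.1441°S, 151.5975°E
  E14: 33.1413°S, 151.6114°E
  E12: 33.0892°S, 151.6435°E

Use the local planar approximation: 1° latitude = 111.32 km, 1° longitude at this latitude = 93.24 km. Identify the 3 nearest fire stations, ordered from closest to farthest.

E7, E4, E20

Distances from 33.1221°S, 151.6451°E:
E7: 0.3974 km
E6: 3.4162 km
E20: 2.3117 km
E1: 6.7191 km
E9: 6.4388 km
E17: 8.1253 km
E4: 1.3539 km
E3: 5.0691 km
E14: 3.8002 km
E12: 3.6655 km
Sorted: E7 (0.3974 km) < E4 (1.3539 km) < E20 (2.3117 km) < E6 (3.4162 km) < E12 (3.6655 km) < …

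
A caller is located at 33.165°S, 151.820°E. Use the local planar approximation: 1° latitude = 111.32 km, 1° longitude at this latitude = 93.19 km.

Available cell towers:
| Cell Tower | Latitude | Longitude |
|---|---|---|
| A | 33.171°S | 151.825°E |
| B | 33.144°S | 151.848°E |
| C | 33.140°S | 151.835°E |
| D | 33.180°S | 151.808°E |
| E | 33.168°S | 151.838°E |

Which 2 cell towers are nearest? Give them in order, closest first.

Distances from 33.165°S, 151.820°E:
A: √((-0.006·111.32)² + (0.005·93.19)²) = √(0.44612 + 0.21711) = 0.814 km
B: √((0.021·111.32)² + (0.028·93.19)²) = √(5.46493 + 6.80855) = 3.503 km
C: √((0.025·111.32)² + (0.015·93.19)²) = √(7.74509 + 1.95398) = 3.114 km
D: √((-0.015·111.32)² + (-0.012·93.19)²) = √(2.78823 + 1.25055) = 2.010 km
E: √((-0.003·111.32)² + (0.018·93.19)²) = √(0.11153 + 2.81374) = 1.710 km
Sorted: A (0.814 km) < E (1.710 km) < D (2.010 km) < C (3.114 km) < …

A, E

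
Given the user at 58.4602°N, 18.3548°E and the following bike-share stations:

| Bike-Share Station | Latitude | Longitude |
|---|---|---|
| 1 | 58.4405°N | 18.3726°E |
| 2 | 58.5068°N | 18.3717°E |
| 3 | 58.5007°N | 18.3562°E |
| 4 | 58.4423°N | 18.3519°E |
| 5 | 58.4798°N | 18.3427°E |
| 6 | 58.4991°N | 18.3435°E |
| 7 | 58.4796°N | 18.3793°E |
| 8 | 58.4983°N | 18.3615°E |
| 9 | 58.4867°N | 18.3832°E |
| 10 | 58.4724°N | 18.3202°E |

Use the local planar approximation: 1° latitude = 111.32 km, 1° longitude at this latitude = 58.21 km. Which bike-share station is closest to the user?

Distances from 58.4602°N, 18.3548°E:
1: √((-0.0197·111.32)² + (0.0178·58.21)²) = √(4.809267 + 1.073582) = 2.4255 km
2: √((0.0466·111.32)² + (0.0169·58.21)²) = √(26.910281 + 0.967762) = 5.2800 km
3: √((0.0405·111.32)² + (0.0014·58.21)²) = √(20.326212 + 0.006641) = 4.5092 km
4: √((-0.0179·111.32)² + (-0.0029·58.21)²) = √(3.970566 + 0.028496) = 1.9998 km
5: √((0.0196·111.32)² + (-0.0121·58.21)²) = √(4.760565 + 0.496096) = 2.2927 km
6: √((0.0389·111.32)² + (-0.0113·58.21)²) = √(18.751914 + 0.432665) = 4.3800 km
7: √((0.0194·111.32)² + (0.0245·58.21)²) = √(4.663907 + 2.033890) = 2.5880 km
8: √((0.0381·111.32)² + (0.0067·58.21)²) = √(17.988558 + 0.152105) = 4.2592 km
9: √((0.0265·111.32)² + (0.0284·58.21)²) = √(8.702382 + 2.732951) = 3.3816 km
10: √((0.0122·111.32)² + (-0.0346·58.21)²) = √(1.844446 + 4.056462) = 2.4292 km
Minimum: 4 at 1.9998 km.

4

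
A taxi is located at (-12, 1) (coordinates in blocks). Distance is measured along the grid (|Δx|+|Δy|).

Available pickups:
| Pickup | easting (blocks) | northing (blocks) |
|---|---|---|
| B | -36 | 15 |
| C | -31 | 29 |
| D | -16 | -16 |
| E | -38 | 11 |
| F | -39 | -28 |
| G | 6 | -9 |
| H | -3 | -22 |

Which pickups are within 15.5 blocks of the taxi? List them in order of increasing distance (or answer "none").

Distances from (-12, 1):
B: 38 blocks
C: 47 blocks
D: 21 blocks
E: 36 blocks
F: 56 blocks
G: 28 blocks
H: 32 blocks
Threshold 15.5 blocks: none within range.

none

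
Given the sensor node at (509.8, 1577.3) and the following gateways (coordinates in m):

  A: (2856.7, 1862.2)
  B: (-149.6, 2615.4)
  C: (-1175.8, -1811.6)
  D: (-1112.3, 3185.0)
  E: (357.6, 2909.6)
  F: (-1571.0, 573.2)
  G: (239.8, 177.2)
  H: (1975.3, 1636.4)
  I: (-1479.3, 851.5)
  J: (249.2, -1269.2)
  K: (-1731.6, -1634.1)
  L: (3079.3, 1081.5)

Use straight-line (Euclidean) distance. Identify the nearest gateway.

B

Distances from (509.8, 1577.3):
A: 2364.1 m
B: 1229.8 m
C: 3785.0 m
D: 2283.8 m
E: 1341.0 m
F: 2310.4 m
G: 1425.9 m
H: 1466.7 m
I: 2117.4 m
J: 2858.4 m
K: 3916.2 m
L: 2616.9 m
Minimum: B at 1229.8 m.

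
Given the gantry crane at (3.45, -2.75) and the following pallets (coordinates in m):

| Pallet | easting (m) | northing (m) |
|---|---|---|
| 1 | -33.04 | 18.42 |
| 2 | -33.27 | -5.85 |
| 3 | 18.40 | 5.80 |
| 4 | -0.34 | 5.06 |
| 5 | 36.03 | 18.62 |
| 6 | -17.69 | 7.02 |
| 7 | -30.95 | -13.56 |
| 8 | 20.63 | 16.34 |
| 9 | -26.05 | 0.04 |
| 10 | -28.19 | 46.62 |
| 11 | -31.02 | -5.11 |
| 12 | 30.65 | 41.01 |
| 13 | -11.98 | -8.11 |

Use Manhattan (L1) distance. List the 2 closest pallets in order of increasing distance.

4, 13

Distances from (3.45, -2.75):
1: |-36.49| + |21.17| = 36.49 + 21.17 = 57.66 m
2: |-36.72| + |-3.10| = 36.72 + 3.10 = 39.82 m
3: |14.95| + |8.55| = 14.95 + 8.55 = 23.50 m
4: |-3.79| + |7.81| = 3.79 + 7.81 = 11.60 m
5: |32.58| + |21.37| = 32.58 + 21.37 = 53.95 m
6: |-21.14| + |9.77| = 21.14 + 9.77 = 30.91 m
7: |-34.40| + |-10.81| = 34.40 + 10.81 = 45.21 m
8: |17.18| + |19.09| = 17.18 + 19.09 = 36.27 m
9: |-29.50| + |2.79| = 29.50 + 2.79 = 32.29 m
10: |-31.64| + |49.37| = 31.64 + 49.37 = 81.01 m
11: |-34.47| + |-2.36| = 34.47 + 2.36 = 36.83 m
12: |27.20| + |43.76| = 27.20 + 43.76 = 70.96 m
13: |-15.43| + |-5.36| = 15.43 + 5.36 = 20.79 m
Sorted: 4 (11.60 m) < 13 (20.79 m) < 3 (23.50 m) < 6 (30.91 m) < …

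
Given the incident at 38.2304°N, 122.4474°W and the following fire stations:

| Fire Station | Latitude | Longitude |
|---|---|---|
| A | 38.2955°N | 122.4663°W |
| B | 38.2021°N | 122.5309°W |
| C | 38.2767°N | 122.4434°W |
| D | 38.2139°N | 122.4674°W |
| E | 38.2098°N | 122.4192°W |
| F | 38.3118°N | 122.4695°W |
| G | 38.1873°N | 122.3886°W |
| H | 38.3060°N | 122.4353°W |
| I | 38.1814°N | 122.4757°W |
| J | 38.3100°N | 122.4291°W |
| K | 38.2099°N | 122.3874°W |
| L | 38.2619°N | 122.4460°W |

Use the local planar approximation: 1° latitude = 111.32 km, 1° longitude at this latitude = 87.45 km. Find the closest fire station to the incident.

Distances from 38.2304°N, 122.4474°W:
A: 7.4330 km
B: 7.9527 km
C: 5.1660 km
D: 2.5363 km
E: 3.3675 km
F: 9.2653 km
G: 7.0328 km
H: 8.4821 km
I: 5.9899 km
J: 9.0044 km
K: 5.7218 km
L: 3.5087 km
Minimum: D at 2.5363 km.

D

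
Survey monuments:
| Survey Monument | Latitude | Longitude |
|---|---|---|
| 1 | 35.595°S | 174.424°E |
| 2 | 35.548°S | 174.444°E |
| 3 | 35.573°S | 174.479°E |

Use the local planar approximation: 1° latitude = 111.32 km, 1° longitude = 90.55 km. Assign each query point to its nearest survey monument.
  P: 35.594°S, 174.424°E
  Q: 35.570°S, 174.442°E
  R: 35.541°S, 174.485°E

P at 35.594°S, 174.424°E:
  1: 0.111 km
  2: 5.432 km
  3: 5.502 km
  → nearest: 1 (0.111 km)
Q at 35.570°S, 174.442°E:
  1: 3.225 km
  2: 2.456 km
  3: 3.367 km
  → nearest: 2 (2.456 km)
R at 35.541°S, 174.485°E:
  1: 8.164 km
  2: 3.793 km
  3: 3.603 km
  → nearest: 3 (3.603 km)

P→1; Q→2; R→3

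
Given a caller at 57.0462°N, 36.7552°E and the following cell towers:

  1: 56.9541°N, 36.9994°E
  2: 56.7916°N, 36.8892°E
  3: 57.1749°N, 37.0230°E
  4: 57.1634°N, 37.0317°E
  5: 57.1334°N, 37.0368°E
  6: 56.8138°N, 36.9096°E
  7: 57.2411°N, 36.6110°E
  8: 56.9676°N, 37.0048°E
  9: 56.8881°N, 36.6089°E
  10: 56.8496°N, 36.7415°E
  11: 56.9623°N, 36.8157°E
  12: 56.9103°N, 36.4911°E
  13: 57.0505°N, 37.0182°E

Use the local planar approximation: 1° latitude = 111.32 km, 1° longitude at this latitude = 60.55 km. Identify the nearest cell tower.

Distances from 57.0462°N, 36.7552°E:
1: 17.9931 km
2: 29.4806 km
3: 21.6378 km
4: 21.2253 km
5: 19.6204 km
6: 27.5082 km
7: 23.3873 km
8: 17.4634 km
9: 19.7033 km
10: 21.9012 km
11: 10.0325 km
12: 22.0134 km
13: 15.9318 km
Minimum: 11 at 10.0325 km.

11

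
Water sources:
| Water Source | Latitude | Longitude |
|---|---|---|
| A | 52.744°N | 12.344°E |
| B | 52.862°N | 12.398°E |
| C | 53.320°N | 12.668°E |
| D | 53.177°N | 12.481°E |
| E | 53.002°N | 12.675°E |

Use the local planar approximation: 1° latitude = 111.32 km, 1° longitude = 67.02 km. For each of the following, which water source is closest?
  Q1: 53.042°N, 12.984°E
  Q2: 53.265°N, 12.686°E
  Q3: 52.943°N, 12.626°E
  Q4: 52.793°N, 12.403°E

Q1→E; Q2→C; Q3→E; Q4→A

Q1 at 53.042°N, 12.984°E:
  A: 54.224 km
  B: 44.090 km
  C: 37.500 km
  D: 36.909 km
  E: 21.182 km
  → nearest: E (21.182 km)
Q2 at 53.265°N, 12.686°E:
  A: 62.363 km
  B: 48.838 km
  C: 6.240 km
  D: 16.874 km
  E: 29.286 km
  → nearest: C (6.240 km)
Q3 at 52.943°N, 12.626°E:
  A: 29.119 km
  B: 17.743 km
  C: 42.062 km
  D: 27.803 km
  E: 7.343 km
  → nearest: E (7.343 km)
Q4 at 52.793°N, 12.403°E:
  A: 6.737 km
  B: 7.688 km
  C: 61.295 km
  D: 43.065 km
  E: 29.557 km
  → nearest: A (6.737 km)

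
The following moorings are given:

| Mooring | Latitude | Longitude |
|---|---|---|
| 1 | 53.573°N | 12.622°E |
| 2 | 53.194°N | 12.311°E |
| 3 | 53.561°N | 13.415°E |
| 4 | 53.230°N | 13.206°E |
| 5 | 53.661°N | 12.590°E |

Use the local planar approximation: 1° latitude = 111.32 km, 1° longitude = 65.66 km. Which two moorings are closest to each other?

1 and 5

Pairwise distances:
1–2: √((-0.379·111.32)² + (-0.311·65.66)²) = √(1780.01973 + 416.98702) = 46.872 km
1–3: √((-0.012·111.32)² + (0.793·65.66)²) = √(1.78447 + 2711.11620) = 52.086 km
1–4: √((-0.343·111.32)² + (0.584·65.66)²) = √(1457.92316 + 1470.37277) = 54.114 km
1–5: √((0.088·111.32)² + (-0.032·65.66)²) = √(95.96475 + 4.41471) = 10.019 km
2–3: √((0.367·111.32)² + (1.104·65.66)²) = √(1669.08527 + 5254.60293) = 83.209 km
2–4: √((0.036·111.32)² + (0.895·65.66)²) = √(16.06022 + 3453.40750) = 58.902 km
2–5: √((0.467·111.32)² + (0.279·65.66)²) = √(2702.58994 + 335.59089) = 55.120 km
3–4: √((-0.331·111.32)² + (-0.209·65.66)²) = √(1357.69551 + 188.31908) = 39.319 km
3–5: √((0.100·111.32)² + (-0.825·65.66)²) = √(123.92142 + 2934.33473) = 55.302 km
4–5: √((0.431·111.32)² + (-0.616·65.66)²) = √(2301.97676 + 1635.92422) = 62.753 km
Closest pair: 1–5 at 10.019 km.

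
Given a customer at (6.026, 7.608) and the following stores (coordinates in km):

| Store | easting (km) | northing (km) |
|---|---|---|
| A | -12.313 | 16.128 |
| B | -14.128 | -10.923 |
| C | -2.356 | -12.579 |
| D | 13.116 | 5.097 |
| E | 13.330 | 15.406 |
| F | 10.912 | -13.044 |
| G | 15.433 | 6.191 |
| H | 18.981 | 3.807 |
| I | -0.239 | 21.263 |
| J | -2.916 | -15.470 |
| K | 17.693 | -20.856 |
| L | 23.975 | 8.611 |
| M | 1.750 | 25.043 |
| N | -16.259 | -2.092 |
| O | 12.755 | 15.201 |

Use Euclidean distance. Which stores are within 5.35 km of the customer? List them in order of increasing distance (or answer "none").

Distances from (6.026, 7.608):
A: √((-18.339)² + (8.520)²) = √(336.31892 + 72.59040) = 20.222 km
B: √((-20.154)² + (-18.531)²) = √(406.18372 + 343.39796) = 27.378 km
C: √((-8.382)² + (-20.187)²) = √(70.25792 + 407.51497) = 21.858 km
D: √((7.090)² + (-2.511)²) = √(50.26810 + 6.30512) = 7.522 km
E: √((7.304)² + (7.798)²) = √(53.34842 + 60.80880) = 10.684 km
F: √((4.886)² + (-20.652)²) = √(23.87300 + 426.50510) = 21.222 km
G: √((9.407)² + (-1.417)²) = √(88.49165 + 2.00789) = 9.513 km
H: √((12.955)² + (-3.801)²) = √(167.83203 + 14.44760) = 13.501 km
I: √((-6.265)² + (13.655)²) = √(39.25022 + 186.45903) = 15.024 km
J: √((-8.942)² + (-23.078)²) = √(79.95936 + 532.59408) = 24.750 km
K: √((11.667)² + (-28.464)²) = √(136.11889 + 810.19930) = 30.762 km
L: √((17.949)² + (1.003)²) = √(322.16660 + 1.00601) = 17.977 km
M: √((-4.276)² + (17.435)²) = √(18.28418 + 303.97922) = 17.952 km
N: √((-22.285)² + (-9.700)²) = √(496.62122 + 94.09000) = 24.305 km
O: √((6.729)² + (7.593)²) = √(45.27944 + 57.65365) = 10.146 km
Threshold 5.35 km: none within range.

none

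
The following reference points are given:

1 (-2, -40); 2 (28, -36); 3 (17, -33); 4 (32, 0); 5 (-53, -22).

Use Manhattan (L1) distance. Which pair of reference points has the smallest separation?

2 and 3

Pairwise distances:
1–2: 34
1–3: 26
1–4: 74
1–5: 69
2–3: 14
2–4: 40
2–5: 95
3–4: 48
3–5: 81
4–5: 107
Closest pair: 2–3 at 14.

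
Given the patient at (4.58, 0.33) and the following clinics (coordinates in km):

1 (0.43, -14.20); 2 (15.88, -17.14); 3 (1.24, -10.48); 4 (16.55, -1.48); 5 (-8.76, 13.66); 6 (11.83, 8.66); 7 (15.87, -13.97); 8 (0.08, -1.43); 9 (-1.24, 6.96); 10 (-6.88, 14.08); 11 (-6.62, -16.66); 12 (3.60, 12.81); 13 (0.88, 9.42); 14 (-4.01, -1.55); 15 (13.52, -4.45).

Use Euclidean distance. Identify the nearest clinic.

Distances from (4.58, 0.33):
1: √((-4.15)² + (-14.53)²) = √(17.2225 + 211.1209) = 15.11 km
2: √((11.30)² + (-17.47)²) = √(127.6900 + 305.2009) = 20.81 km
3: √((-3.34)² + (-10.81)²) = √(11.1556 + 116.8561) = 11.31 km
4: √((11.97)² + (-1.81)²) = √(143.2809 + 3.2761) = 12.11 km
5: √((-13.34)² + (13.33)²) = √(177.9556 + 177.6889) = 18.86 km
6: √((7.25)² + (8.33)²) = √(52.5625 + 69.3889) = 11.04 km
7: √((11.29)² + (-14.30)²) = √(127.4641 + 204.4900) = 18.22 km
8: √((-4.50)² + (-1.76)²) = √(20.2500 + 3.0976) = 4.83 km
9: √((-5.82)² + (6.63)²) = √(33.8724 + 43.9569) = 8.82 km
10: √((-11.46)² + (13.75)²) = √(131.3316 + 189.0625) = 17.90 km
11: √((-11.20)² + (-16.99)²) = √(125.4400 + 288.6601) = 20.35 km
12: √((-0.98)² + (12.48)²) = √(0.9604 + 155.7504) = 12.52 km
13: √((-3.70)² + (9.09)²) = √(13.6900 + 82.6281) = 9.81 km
14: √((-8.59)² + (-1.88)²) = √(73.7881 + 3.5344) = 8.79 km
15: √((8.94)² + (-4.78)²) = √(79.9236 + 22.8484) = 10.14 km
Minimum: 8 at 4.83 km.

8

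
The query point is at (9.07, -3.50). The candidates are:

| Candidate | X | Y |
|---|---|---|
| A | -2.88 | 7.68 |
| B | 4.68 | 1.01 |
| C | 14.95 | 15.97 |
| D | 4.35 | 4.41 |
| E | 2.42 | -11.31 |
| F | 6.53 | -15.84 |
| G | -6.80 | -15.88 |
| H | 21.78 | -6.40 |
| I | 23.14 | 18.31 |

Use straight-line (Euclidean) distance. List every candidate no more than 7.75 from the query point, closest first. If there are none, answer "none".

B

Distances from (9.07, -3.50):
A: 16.36
B: 6.29
C: 20.34
D: 9.21
E: 10.26
F: 12.60
G: 20.13
H: 13.04
I: 25.95
Threshold 7.75: B (6.29) is within range.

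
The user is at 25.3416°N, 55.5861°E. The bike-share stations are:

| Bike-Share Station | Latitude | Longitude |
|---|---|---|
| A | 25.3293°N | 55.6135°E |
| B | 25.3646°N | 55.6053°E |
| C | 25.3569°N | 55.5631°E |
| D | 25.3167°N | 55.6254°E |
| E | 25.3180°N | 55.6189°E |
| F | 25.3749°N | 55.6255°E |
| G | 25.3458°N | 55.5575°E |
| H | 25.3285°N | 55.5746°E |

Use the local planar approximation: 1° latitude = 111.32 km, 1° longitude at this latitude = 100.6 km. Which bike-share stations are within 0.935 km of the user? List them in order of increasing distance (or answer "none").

none

Distances from 25.3416°N, 55.5861°E:
A: √((-0.0123·111.32)² + (0.0274·100.6)²) = √(1.874807 + 7.597961) = 3.0778 km
B: √((0.0230·111.32)² + (0.0192·100.6)²) = √(6.555443 + 3.730770) = 3.2072 km
C: √((0.0153·111.32)² + (-0.0230·100.6)²) = √(2.900877 + 5.353670) = 2.8731 km
D: √((-0.0249·111.32)² + (0.0393·100.6)²) = √(7.683252 + 15.630795) = 4.8285 km
E: √((-0.0236·111.32)² + (0.0328·100.6)²) = √(6.901928 + 10.887888) = 4.2178 km
F: √((0.0333·111.32)² + (0.0394·100.6)²) = √(13.741523 + 15.710442) = 5.4270 km
G: √((0.0042·111.32)² + (-0.0286·100.6)²) = √(0.218597 + 8.278050) = 2.9149 km
H: √((-0.0131·111.32)² + (-0.0115·100.6)²) = √(2.126616 + 1.338418) = 1.8615 km
Threshold 0.935 km: none within range.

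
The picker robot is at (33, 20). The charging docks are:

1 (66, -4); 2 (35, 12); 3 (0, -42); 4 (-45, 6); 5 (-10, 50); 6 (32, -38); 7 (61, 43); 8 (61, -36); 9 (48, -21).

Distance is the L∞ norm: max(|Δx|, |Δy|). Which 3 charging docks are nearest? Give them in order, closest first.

2, 7, 1

Distances from (33, 20):
1: 33
2: 8
3: 62
4: 78
5: 43
6: 58
7: 28
8: 56
9: 41
Sorted: 2 (8) < 7 (28) < 1 (33) < 9 (41) < 5 (43) < …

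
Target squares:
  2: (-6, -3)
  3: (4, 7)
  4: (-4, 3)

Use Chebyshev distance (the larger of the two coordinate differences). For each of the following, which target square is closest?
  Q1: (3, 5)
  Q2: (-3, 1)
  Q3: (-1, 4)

Q1→3; Q2→4; Q3→4

Q1 at (3, 5):
  2: max(|-9|, |-8|) = 9
  3: max(|1|, |2|) = 2
  4: max(|-7|, |-2|) = 7
  → nearest: 3 (2)
Q2 at (-3, 1):
  2: max(|-3|, |-4|) = 4
  3: max(|7|, |6|) = 7
  4: max(|-1|, |2|) = 2
  → nearest: 4 (2)
Q3 at (-1, 4):
  2: max(|-5|, |-7|) = 7
  3: max(|5|, |3|) = 5
  4: max(|-3|, |-1|) = 3
  → nearest: 4 (3)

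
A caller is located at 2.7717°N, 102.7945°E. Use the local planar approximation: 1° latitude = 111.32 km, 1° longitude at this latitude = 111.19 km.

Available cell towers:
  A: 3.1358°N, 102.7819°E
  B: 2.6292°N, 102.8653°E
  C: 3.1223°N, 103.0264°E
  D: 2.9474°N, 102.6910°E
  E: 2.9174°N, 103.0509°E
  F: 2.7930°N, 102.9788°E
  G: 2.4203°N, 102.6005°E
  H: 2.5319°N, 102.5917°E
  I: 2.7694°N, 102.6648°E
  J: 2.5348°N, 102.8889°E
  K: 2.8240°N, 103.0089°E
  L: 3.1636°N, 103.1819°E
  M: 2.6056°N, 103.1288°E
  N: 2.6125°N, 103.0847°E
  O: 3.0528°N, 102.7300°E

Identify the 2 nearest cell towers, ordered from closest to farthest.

I, B

Distances from 2.7717°N, 102.7945°E:
A: √((0.3641·111.32)² + (-0.0126·111.19)²) = √(1642.811571 + 1.962784) = 40.5558 km
B: √((-0.1425·111.32)² + (0.0708·111.19)²) = √(251.637942 + 61.972352) = 17.7090 km
C: √((0.3506·111.32)² + (0.2319·111.19)²) = √(1523.246605 + 664.864214) = 46.7772 km
D: √((0.1757·111.32)² + (-0.1035·111.19)²) = √(382.551508 + 132.437862) = 22.6934 km
E: √((0.1457·111.32)² + (0.2564·111.19)²) = √(263.066471 + 812.769695) = 32.7999 km
F: √((0.0213·111.32)² + (0.1843·111.19)²) = √(5.622191 + 419.935056) = 20.6290 km
G: √((-0.3514·111.32)² + (-0.1940·111.19)²) = √(1530.206032 + 465.302001) = 44.6711 km
H: √((-0.2398·111.32)² + (-0.2028·111.19)²) = √(712.598252 + 508.472374) = 34.9438 km
I: √((-0.0023·111.32)² + (-0.1297·111.19)²) = √(0.065554 + 207.975134) = 14.4236 km
J: √((-0.2369·111.32)² + (0.0944·111.19)²) = √(695.466983 + 110.173069) = 28.3838 km
K: √((0.0523·111.32)² + (0.2144·111.19)²) = √(33.896103 + 568.304405) = 24.5398 km
L: √((0.3919·111.32)² + (0.3874·111.19)²) = √(1903.254750 + 1855.456142) = 61.3083 km
M: √((-0.1661·111.32)² + (0.3343·111.19)²) = √(341.889419 + 1381.669636) = 41.5158 km
N: √((-0.1592·111.32)² + (0.2902·111.19)²) = √(314.074388 + 1041.181102) = 36.8138 km
O: √((0.2811·111.32)² + (-0.0645·111.19)²) = √(979.192518 + 51.434070) = 32.1034 km
Sorted: I (14.4236 km) < B (17.7090 km) < F (20.6290 km) < D (22.6934 km) < …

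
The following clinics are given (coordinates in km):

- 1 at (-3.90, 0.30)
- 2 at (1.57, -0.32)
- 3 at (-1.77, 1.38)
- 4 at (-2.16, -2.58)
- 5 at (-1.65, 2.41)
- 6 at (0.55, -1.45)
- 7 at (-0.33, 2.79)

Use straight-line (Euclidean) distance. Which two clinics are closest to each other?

Pairwise distances:
1–2: √((5.47)² + (-0.62)²) = √(29.9209 + 0.3844) = 5.51 km
1–3: √((2.13)² + (1.08)²) = √(4.5369 + 1.1664) = 2.39 km
1–4: √((1.74)² + (-2.88)²) = √(3.0276 + 8.2944) = 3.36 km
1–5: √((2.25)² + (2.11)²) = √(5.0625 + 4.4521) = 3.08 km
1–6: √((4.45)² + (-1.75)²) = √(19.8025 + 3.0625) = 4.78 km
1–7: √((3.57)² + (2.49)²) = √(12.7449 + 6.2001) = 4.35 km
2–3: √((-3.34)² + (1.70)²) = √(11.1556 + 2.8900) = 3.75 km
2–4: √((-3.73)² + (-2.26)²) = √(13.9129 + 5.1076) = 4.36 km
2–5: √((-3.22)² + (2.73)²) = √(10.3684 + 7.4529) = 4.22 km
2–6: √((-1.02)² + (-1.13)²) = √(1.0404 + 1.2769) = 1.52 km
2–7: √((-1.90)² + (3.11)²) = √(3.6100 + 9.6721) = 3.64 km
3–4: √((-0.39)² + (-3.96)²) = √(0.1521 + 15.6816) = 3.98 km
3–5: √((0.12)² + (1.03)²) = √(0.0144 + 1.0609) = 1.04 km
3–6: √((2.32)² + (-2.83)²) = √(5.3824 + 8.0089) = 3.66 km
3–7: √((1.44)² + (1.41)²) = √(2.0736 + 1.9881) = 2.02 km
4–5: √((0.51)² + (4.99)²) = √(0.2601 + 24.9001) = 5.02 km
4–6: √((2.71)² + (1.13)²) = √(7.3441 + 1.2769) = 2.94 km
4–7: √((1.83)² + (5.37)²) = √(3.3489 + 28.8369) = 5.67 km
5–6: √((2.20)² + (-3.86)²) = √(4.8400 + 14.8996) = 4.44 km
5–7: √((1.32)² + (0.38)²) = √(1.7424 + 0.1444) = 1.37 km
6–7: √((-0.88)² + (4.24)²) = √(0.7744 + 17.9776) = 4.33 km
Closest pair: 3–5 at 1.04 km.

3 and 5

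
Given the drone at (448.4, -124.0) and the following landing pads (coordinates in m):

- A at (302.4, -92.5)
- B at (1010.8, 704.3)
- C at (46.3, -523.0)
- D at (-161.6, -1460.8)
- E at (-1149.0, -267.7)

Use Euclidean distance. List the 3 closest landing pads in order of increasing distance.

A, C, B

Distances from (448.4, -124.0):
A: √((-146.0)² + (31.5)²) = √(21316.000 + 992.250) = 149.4 m
B: √((562.4)² + (828.3)²) = √(316293.760 + 686080.890) = 1001.2 m
C: √((-402.1)² + (-399.0)²) = √(161684.410 + 159201.000) = 566.5 m
D: √((-610.0)² + (-1336.8)²) = √(372100.000 + 1787034.240) = 1469.4 m
E: √((-1597.4)² + (-143.7)²) = √(2551686.760 + 20649.690) = 1603.9 m
Sorted: A (149.4 m) < C (566.5 m) < B (1001.2 m) < D (1469.4 m) < E (1603.9 m)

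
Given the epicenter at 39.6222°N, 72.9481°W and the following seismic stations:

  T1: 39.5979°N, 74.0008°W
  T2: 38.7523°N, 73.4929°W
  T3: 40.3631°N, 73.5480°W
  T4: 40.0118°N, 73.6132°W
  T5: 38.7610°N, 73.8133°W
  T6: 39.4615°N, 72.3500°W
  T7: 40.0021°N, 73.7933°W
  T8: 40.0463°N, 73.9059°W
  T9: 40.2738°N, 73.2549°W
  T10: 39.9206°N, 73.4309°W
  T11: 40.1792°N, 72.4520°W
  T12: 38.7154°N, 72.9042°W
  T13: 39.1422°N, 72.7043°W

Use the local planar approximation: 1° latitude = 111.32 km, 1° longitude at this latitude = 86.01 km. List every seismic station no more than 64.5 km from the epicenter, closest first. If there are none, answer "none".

Distances from 39.6222°N, 72.9481°W:
T1: √((-0.0243·111.32)² + (-1.0527·86.01)²) = √(7.317436 + 8197.985413) = 90.5831 km
T2: √((-0.8699·111.32)² + (-0.5448·86.01)²) = √(9377.456474 + 2195.695406) = 107.5786 km
T3: √((0.7409·111.32)² + (-0.5999·86.01)²) = √(6802.453550 + 2662.291584) = 97.2869 km
T4: √((0.3896·111.32)² + (-0.6651·86.01)²) = √(1880.980493 + 3272.440742) = 71.7873 km
T5: √((-0.8612·111.32)² + (-0.8652·86.01)²) = √(9190.823746 + 5537.719029) = 121.3612 km
T6: √((-0.1607·111.32)² + (0.5981·86.01)²) = √(320.020757 + 2646.339140) = 54.4643 km
T7: √((0.3799·111.32)² + (-0.8452·86.01)²) = √(1788.483684 + 5284.657820) = 84.1020 km
T8: √((0.4241·111.32)² + (-0.9578·86.01)²) = √(2228.860770 + 6786.526679) = 94.9494 km
T9: √((0.6516·111.32)² + (-0.3068·86.01)²) = √(5261.487544 + 696.319578) = 77.1868 km
T10: √((0.2984·111.32)² + (-0.4828·86.01)²) = √(1103.428083 + 1724.377781) = 53.1771 km
T11: √((0.5570·111.32)² + (0.4961·86.01)²) = √(3844.649787 + 1820.691436) = 75.2685 km
T12: √((-0.9068·111.32)² + (0.0439·86.01)²) = √(10189.888180 + 14.256960) = 101.0156 km
T13: √((-0.4800·111.32)² + (0.2438·86.01)²) = √(2855.149609 + 439.708942) = 57.4009 km
Threshold 64.5 km: T10 (53.1771 km), T6 (54.4643 km), T13 (57.4009 km) are within range.

T10, T6, T13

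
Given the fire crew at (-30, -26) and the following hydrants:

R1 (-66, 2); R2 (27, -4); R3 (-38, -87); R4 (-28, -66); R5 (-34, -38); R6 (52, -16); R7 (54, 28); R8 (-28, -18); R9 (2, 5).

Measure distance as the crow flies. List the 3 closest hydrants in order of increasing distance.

Distances from (-30, -26):
R1: √((-36)² + (28)²) = √(1296.000 + 784.000) = 45.6
R2: √((57)² + (22)²) = √(3249.000 + 484.000) = 61.1
R3: √((-8)² + (-61)²) = √(64.000 + 3721.000) = 61.5
R4: √((2)² + (-40)²) = √(4.000 + 1600.000) = 40.0
R5: √((-4)² + (-12)²) = √(16.000 + 144.000) = 12.6
R6: √((82)² + (10)²) = √(6724.000 + 100.000) = 82.6
R7: √((84)² + (54)²) = √(7056.000 + 2916.000) = 99.9
R8: √((2)² + (8)²) = √(4.000 + 64.000) = 8.2
R9: √((32)² + (31)²) = √(1024.000 + 961.000) = 44.6
Sorted: R8 (8.2) < R5 (12.6) < R4 (40.0) < R9 (44.6) < R1 (45.6) < …

R8, R5, R4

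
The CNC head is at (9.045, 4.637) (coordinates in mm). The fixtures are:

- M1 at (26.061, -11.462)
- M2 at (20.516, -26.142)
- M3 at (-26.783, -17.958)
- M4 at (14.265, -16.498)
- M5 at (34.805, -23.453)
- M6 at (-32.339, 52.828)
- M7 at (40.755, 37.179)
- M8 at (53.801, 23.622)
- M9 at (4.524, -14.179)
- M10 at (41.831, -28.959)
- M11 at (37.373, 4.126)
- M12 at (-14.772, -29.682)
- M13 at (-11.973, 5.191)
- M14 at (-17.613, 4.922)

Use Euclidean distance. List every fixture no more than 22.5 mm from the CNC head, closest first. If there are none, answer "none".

Distances from (9.045, 4.637):
M1: √((17.016)² + (-16.099)²) = √(289.54426 + 259.17780) = 23.425 mm
M2: √((11.471)² + (-30.779)²) = √(131.58384 + 947.34684) = 32.847 mm
M3: √((-35.828)² + (-22.595)²) = √(1283.64558 + 510.53402) = 42.358 mm
M4: √((5.220)² + (-21.135)²) = √(27.24840 + 446.68823) = 21.770 mm
M5: √((25.760)² + (-28.090)²) = √(663.57760 + 789.04810) = 38.113 mm
M6: √((-41.384)² + (48.191)²) = √(1712.63546 + 2322.37248) = 63.522 mm
M7: √((31.710)² + (32.542)²) = √(1005.52410 + 1058.98176) = 45.437 mm
M8: √((44.756)² + (18.985)²) = √(2003.09954 + 360.43022) = 48.616 mm
M9: √((-4.521)² + (-18.816)²) = √(20.43944 + 354.04186) = 19.352 mm
M10: √((32.786)² + (-33.596)²) = √(1074.92180 + 1128.69122) = 46.943 mm
M11: √((28.328)² + (-0.511)²) = √(802.47558 + 0.26112) = 28.333 mm
M12: √((-23.817)² + (-34.319)²) = √(567.24949 + 1177.79376) = 41.774 mm
M13: √((-21.018)² + (0.554)²) = √(441.75632 + 0.30692) = 21.025 mm
M14: √((-26.658)² + (0.285)²) = √(710.64896 + 0.08123) = 26.660 mm
Threshold 22.5 mm: M9 (19.352 mm), M13 (21.025 mm), M4 (21.770 mm) are within range.

M9, M13, M4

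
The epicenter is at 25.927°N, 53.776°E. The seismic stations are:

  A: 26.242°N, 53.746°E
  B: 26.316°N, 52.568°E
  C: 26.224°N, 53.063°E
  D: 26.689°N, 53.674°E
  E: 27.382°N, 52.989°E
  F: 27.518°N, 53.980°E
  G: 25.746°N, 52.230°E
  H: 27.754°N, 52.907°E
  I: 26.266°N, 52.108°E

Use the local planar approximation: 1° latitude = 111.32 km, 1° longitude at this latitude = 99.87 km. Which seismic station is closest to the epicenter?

A

Distances from 25.927°N, 53.776°E:
A: √((0.315·111.32)² + (-0.030·99.87)²) = √(1229.61033 + 8.97662) = 35.194 km
B: √((0.389·111.32)² + (-1.208·99.87)²) = √(1875.19138 + 14554.72380) = 128.179 km
C: √((0.297·111.32)² + (-0.713·99.87)²) = √(1093.09849 + 5070.48100) = 78.508 km
D: √((0.762·111.32)² + (-0.102·99.87)²) = √(7195.42313 + 103.76967) = 85.435 km
E: √((1.455·111.32)² + (-0.787·99.87)²) = √(26234.47526 + 6177.59687) = 180.034 km
F: √((1.591·111.32)² + (0.204·99.87)²) = √(31367.99461 + 415.07869) = 178.278 km
G: √((-0.181·111.32)² + (-1.546·99.87)²) = √(405.97898 + 23839.05738) = 155.708 km
H: √((1.827·111.32)² + (-0.869·99.87)²) = √(41364.09149 + 7531.98858) = 221.125 km
I: √((0.339·111.32)² + (-1.668·99.87)²) = √(1424.11740 + 27749.94920) = 170.804 km
Minimum: A at 35.194 km.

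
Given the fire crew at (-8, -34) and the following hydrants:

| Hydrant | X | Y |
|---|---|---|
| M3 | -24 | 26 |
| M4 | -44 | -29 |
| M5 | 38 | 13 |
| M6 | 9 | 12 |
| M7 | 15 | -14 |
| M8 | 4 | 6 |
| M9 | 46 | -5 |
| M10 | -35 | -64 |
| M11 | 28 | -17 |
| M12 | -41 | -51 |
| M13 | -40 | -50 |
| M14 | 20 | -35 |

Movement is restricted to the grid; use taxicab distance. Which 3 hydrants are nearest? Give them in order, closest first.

M14, M4, M7

Distances from (-8, -34):
M3: |-16| + |60| = 16 + 60 = 76
M4: |-36| + |5| = 36 + 5 = 41
M5: |46| + |47| = 46 + 47 = 93
M6: |17| + |46| = 17 + 46 = 63
M7: |23| + |20| = 23 + 20 = 43
M8: |12| + |40| = 12 + 40 = 52
M9: |54| + |29| = 54 + 29 = 83
M10: |-27| + |-30| = 27 + 30 = 57
M11: |36| + |17| = 36 + 17 = 53
M12: |-33| + |-17| = 33 + 17 = 50
M13: |-32| + |-16| = 32 + 16 = 48
M14: |28| + |-1| = 28 + 1 = 29
Sorted: M14 (29) < M4 (41) < M7 (43) < M13 (48) < M12 (50) < …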